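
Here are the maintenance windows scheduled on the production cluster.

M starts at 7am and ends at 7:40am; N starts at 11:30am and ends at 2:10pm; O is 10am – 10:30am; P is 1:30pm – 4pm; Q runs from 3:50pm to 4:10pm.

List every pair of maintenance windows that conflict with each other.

Two intervals overlap when each starts before the other ends.
Sorted by start: M, O, N, P, Q.
O starts after M ends, so M has no further overlaps.
N starts after O ends, so O has no further overlaps.
P starts before N ends → N and P overlap.
Q starts after N ends.
Q starts before P ends → P and Q overlap.

N & P, P & Q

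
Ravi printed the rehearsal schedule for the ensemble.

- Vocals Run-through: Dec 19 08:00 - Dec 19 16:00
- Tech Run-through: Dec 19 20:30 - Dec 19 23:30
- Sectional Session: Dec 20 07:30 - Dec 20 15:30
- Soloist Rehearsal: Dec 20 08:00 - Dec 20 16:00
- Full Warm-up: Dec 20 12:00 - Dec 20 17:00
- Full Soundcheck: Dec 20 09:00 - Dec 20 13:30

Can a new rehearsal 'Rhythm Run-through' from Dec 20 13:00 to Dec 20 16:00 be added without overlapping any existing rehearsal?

No — it overlaps Full Soundcheck, Full Warm-up, Sectional Session, Soloist Rehearsal

Vocals Run-through: ends Dec 19 16:00 at or before Rhythm Run-through starts Dec 20 13:00 → clear.
Tech Run-through: ends Dec 19 23:30 at or before Rhythm Run-through starts Dec 20 13:00 → clear.
Sectional Session: starts Dec 20 07:30 before Rhythm Run-through ends Dec 20 16:00, and ends Dec 20 15:30 after Rhythm Run-through starts Dec 20 13:00 → overlap.
Soloist Rehearsal: starts Dec 20 08:00 before Rhythm Run-through ends Dec 20 16:00, and ends Dec 20 16:00 after Rhythm Run-through starts Dec 20 13:00 → overlap.
Full Soundcheck: starts Dec 20 09:00 before Rhythm Run-through ends Dec 20 16:00, and ends Dec 20 13:30 after Rhythm Run-through starts Dec 20 13:00 → overlap.
Full Warm-up: starts Dec 20 12:00 before Rhythm Run-through ends Dec 20 16:00, and ends Dec 20 17:00 after Rhythm Run-through starts Dec 20 13:00 → overlap.
Rhythm Run-through overlaps Sectional Session, Soloist Rehearsal, Full Warm-up, Full Soundcheck.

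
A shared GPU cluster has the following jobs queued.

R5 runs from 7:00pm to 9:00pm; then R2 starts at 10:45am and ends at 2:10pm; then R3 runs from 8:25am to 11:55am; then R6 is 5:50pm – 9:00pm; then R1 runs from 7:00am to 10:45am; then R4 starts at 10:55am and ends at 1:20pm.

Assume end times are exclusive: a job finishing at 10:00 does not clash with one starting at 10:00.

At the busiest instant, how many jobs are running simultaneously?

Sweep the timeline, counting +1 at each start and −1 at each end (ends before starts at a tie):
7:00am start R1 → 1
8:25am start R3 → 2
10:45am end R1 → 1
10:45am start R2 → 2
10:55am start R4 → 3
11:55am end R3 → 2
1:20pm end R4 → 1
2:10pm end R2 → 0
5:50pm start R6 → 1
7:00pm start R5 → 2
9:00pm end R5 → 1
9:00pm end R6 → 0
Peak is 3, at 10:55am (R2, R3, R4).

3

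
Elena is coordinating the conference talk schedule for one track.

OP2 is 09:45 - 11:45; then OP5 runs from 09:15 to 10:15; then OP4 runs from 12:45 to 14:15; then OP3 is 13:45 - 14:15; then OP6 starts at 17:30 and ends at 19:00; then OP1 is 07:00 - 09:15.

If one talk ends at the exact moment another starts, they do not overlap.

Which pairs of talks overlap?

Two intervals overlap when each starts before the other ends.
Sorted by start: OP1, OP5, OP2, OP4, OP3, OP6.
OP5 starts exactly when OP1 ends (back-to-back, no overlap); OP1 is clear from here.
OP2 starts before OP5 ends → OP5 and OP2 overlap.
OP4 starts after OP5 ends; OP5 is clear from here.
OP4 starts after OP2 ends; OP2 is clear from here.
OP3 starts before OP4 ends → OP4 and OP3 overlap.
OP6 starts after OP4 ends.
OP6 starts after OP3 ends.

OP2 & OP5, OP3 & OP4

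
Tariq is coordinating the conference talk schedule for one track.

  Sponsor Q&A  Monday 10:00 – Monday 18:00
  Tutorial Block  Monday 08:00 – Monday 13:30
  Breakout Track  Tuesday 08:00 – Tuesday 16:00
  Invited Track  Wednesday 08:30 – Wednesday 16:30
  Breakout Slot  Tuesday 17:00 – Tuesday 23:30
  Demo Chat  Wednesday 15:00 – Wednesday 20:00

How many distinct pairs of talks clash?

2

Sorted by start: Tutorial Block, Sponsor Q&A, Breakout Track, Breakout Slot, Invited Track, Demo Chat.
Sponsor Q&A starts before Tutorial Block ends → Tutorial Block and Sponsor Q&A overlap.
Breakout Track starts after Tutorial Block ends, so nothing later overlaps Tutorial Block either.
Breakout Track starts after Sponsor Q&A ends, so nothing later overlaps Sponsor Q&A either.
Breakout Slot starts after Breakout Track ends, so nothing later overlaps Breakout Track either.
Invited Track starts after Breakout Slot ends, so nothing later overlaps Breakout Slot either.
Demo Chat starts before Invited Track ends → Invited Track and Demo Chat overlap.
Overlapping pairs: Demo Chat & Invited Track, Sponsor Q&A & Tutorial Block — 2 in total.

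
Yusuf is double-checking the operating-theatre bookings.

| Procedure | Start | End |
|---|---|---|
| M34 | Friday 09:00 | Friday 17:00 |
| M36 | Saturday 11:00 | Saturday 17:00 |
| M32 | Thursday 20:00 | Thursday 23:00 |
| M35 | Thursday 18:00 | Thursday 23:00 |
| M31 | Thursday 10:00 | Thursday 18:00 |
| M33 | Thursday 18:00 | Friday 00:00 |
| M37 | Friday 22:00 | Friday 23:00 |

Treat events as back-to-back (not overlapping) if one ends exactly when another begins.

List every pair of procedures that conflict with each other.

M32 & M33, M32 & M35, M33 & M35

Check each pair: they overlap iff neither finishes before the other starts.
Sorted by start: M31, M33, M35, M32, M34, M37, M36.
M33 starts exactly when M31 ends (back-to-back, no overlap); M31 is clear from here.
M35 starts before M33 ends → M33 and M35 overlap.
M32 starts before M33 ends → M33 and M32 overlap.
M34 starts after M33 ends; M33 is clear from here.
M32 starts before M35 ends → M35 and M32 overlap.
M34 starts after M35 ends; M35 is clear from here.
M34 starts after M32 ends; M32 is clear from here.
M37 starts after M34 ends; M34 is clear from here.
M36 starts after M37 ends.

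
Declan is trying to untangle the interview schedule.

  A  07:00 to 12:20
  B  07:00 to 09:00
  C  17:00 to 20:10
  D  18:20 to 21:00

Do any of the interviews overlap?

Yes

Two intervals overlap when each starts before the other ends.
Sorted by start: A, B, C, D.
B starts before A ends → A and B overlap.
That's a conflict, so the schedule is not conflict-free.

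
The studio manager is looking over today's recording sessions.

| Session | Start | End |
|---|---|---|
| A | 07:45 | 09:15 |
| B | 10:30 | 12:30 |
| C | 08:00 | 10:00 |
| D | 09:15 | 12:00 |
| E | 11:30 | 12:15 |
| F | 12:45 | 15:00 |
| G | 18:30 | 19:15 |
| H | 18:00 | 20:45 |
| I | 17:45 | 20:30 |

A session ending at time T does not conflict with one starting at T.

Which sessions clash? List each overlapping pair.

A & C, B & D, B & E, C & D, D & E, G & H, G & I, H & I

Sorted by start: A, C, D, B, E, F, I, H, G.
C starts before A ends → A and C overlap.
D starts exactly when A ends (back-to-back, no overlap), so A has no further overlaps.
D starts before C ends → C and D overlap.
B starts after C ends, so C has no further overlaps.
B starts before D ends → D and B overlap.
E starts before D ends → D and E overlap.
F starts after D ends, so D has no further overlaps.
E starts before B ends → B and E overlap.
F starts after B ends, so B has no further overlaps.
F starts after E ends, so E has no further overlaps.
I starts after F ends, so F has no further overlaps.
H starts before I ends → I and H overlap.
G starts before I ends → I and G overlap.
G starts before H ends → H and G overlap.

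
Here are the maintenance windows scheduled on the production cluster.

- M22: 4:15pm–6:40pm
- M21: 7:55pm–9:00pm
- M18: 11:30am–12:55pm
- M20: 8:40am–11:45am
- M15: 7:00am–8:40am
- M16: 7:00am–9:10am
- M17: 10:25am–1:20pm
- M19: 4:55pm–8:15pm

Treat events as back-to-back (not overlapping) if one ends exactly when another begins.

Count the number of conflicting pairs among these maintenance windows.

Sorted by start: M15, M16, M20, M17, M18, M22, M19, M21.
M16 starts before M15 ends → M15 and M16 overlap.
M20 starts exactly when M15 ends (back-to-back, no overlap); M15 is clear from here.
M20 starts before M16 ends → M16 and M20 overlap.
M17 starts after M16 ends; M16 is clear from here.
M17 starts before M20 ends → M20 and M17 overlap.
M18 starts before M20 ends → M20 and M18 overlap.
M22 starts after M20 ends; M20 is clear from here.
M18 starts before M17 ends → M17 and M18 overlap.
M22 starts after M17 ends; M17 is clear from here.
M22 starts after M18 ends; M18 is clear from here.
M19 starts before M22 ends → M22 and M19 overlap.
M21 starts after M22 ends.
M21 starts before M19 ends → M19 and M21 overlap.
Overlapping pairs: M15 & M16, M16 & M20, M17 & M18, M17 & M20, M18 & M20, M19 & M21, M19 & M22 — 7 in total.

7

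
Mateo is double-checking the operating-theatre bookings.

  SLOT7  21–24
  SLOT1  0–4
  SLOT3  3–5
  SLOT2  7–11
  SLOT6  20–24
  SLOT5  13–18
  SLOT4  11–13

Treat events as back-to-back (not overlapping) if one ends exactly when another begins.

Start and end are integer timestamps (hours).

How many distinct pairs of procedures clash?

Sorted by start: SLOT1, SLOT3, SLOT2, SLOT4, SLOT5, SLOT6, SLOT7.
SLOT3 starts before SLOT1 ends → SLOT1 and SLOT3 overlap.
SLOT2 starts after SLOT1 ends — done with SLOT1.
SLOT2 starts after SLOT3 ends — done with SLOT3.
SLOT4 starts exactly when SLOT2 ends (back-to-back, no overlap) — done with SLOT2.
SLOT5 starts exactly when SLOT4 ends (back-to-back, no overlap) — done with SLOT4.
SLOT6 starts after SLOT5 ends — done with SLOT5.
SLOT7 starts before SLOT6 ends → SLOT6 and SLOT7 overlap.
Overlapping pairs: SLOT1 & SLOT3, SLOT6 & SLOT7 — 2 in total.

2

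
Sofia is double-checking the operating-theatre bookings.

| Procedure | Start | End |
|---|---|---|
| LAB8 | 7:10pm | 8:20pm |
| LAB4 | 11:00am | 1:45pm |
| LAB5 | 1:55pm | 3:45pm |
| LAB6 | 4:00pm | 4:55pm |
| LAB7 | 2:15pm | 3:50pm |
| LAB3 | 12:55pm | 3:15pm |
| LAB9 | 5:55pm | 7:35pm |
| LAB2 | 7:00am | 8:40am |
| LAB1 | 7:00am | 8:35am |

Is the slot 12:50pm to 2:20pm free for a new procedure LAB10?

LAB1: ends 8:35am at or before LAB10 starts 12:50pm → clear.
LAB2: ends 8:40am at or before LAB10 starts 12:50pm → clear.
LAB4: starts 11:00am before LAB10 ends 2:20pm, and ends 1:45pm after LAB10 starts 12:50pm → overlap.
LAB3: starts 12:55pm before LAB10 ends 2:20pm, and ends 3:15pm after LAB10 starts 12:50pm → overlap.
LAB5: starts 1:55pm before LAB10 ends 2:20pm, and ends 3:45pm after LAB10 starts 12:50pm → overlap.
LAB7: starts 2:15pm before LAB10 ends 2:20pm, and ends 3:50pm after LAB10 starts 12:50pm → overlap.
LAB6: starts 4:00pm at or after LAB10 ends 2:20pm → clear.
LAB9: starts 5:55pm at or after LAB10 ends 2:20pm → clear.
LAB8: starts 7:10pm at or after LAB10 ends 2:20pm → clear.
LAB10 overlaps LAB3, LAB4, LAB5, LAB7.

No — it overlaps LAB3, LAB4, LAB5, LAB7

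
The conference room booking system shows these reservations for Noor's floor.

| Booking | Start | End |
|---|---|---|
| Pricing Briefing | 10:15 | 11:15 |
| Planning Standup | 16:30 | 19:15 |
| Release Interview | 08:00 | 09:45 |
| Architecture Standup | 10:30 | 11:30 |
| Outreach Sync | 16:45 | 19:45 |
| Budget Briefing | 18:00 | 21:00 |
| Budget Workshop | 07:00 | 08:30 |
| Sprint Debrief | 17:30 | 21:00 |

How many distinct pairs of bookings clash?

8

Sorted by start: Budget Workshop, Release Interview, Pricing Briefing, Architecture Standup, Planning Standup, Outreach Sync, Sprint Debrief, Budget Briefing.
Release Interview starts before Budget Workshop ends → Budget Workshop and Release Interview overlap.
Pricing Briefing starts after Budget Workshop ends — done with Budget Workshop.
Pricing Briefing starts after Release Interview ends — done with Release Interview.
Architecture Standup starts before Pricing Briefing ends → Pricing Briefing and Architecture Standup overlap.
Planning Standup starts after Pricing Briefing ends — done with Pricing Briefing.
Planning Standup starts after Architecture Standup ends — done with Architecture Standup.
Outreach Sync starts before Planning Standup ends → Planning Standup and Outreach Sync overlap.
Sprint Debrief starts before Planning Standup ends → Planning Standup and Sprint Debrief overlap.
Budget Briefing starts before Planning Standup ends → Planning Standup and Budget Briefing overlap.
Sprint Debrief starts before Outreach Sync ends → Outreach Sync and Sprint Debrief overlap.
Budget Briefing starts before Outreach Sync ends → Outreach Sync and Budget Briefing overlap.
Budget Briefing starts before Sprint Debrief ends → Sprint Debrief and Budget Briefing overlap.
Overlapping pairs: Architecture Standup & Pricing Briefing, Budget Briefing & Outreach Sync, Budget Briefing & Planning Standup, Budget Briefing & Sprint Debrief, Budget Workshop & Release Interview, Outreach Sync & Planning Standup, Outreach Sync & Sprint Debrief, Planning Standup & Sprint Debrief — 8 in total.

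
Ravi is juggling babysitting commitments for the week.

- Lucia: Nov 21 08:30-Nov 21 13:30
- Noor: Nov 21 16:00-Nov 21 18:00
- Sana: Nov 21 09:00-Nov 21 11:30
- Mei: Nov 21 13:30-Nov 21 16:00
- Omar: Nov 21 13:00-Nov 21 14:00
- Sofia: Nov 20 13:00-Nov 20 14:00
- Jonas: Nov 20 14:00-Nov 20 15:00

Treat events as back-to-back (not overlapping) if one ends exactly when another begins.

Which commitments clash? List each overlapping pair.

Sorted by start: Sofia, Jonas, Lucia, Sana, Omar, Mei, Noor.
Jonas starts exactly when Sofia ends (back-to-back, no overlap) — done with Sofia.
Lucia starts after Jonas ends — done with Jonas.
Sana starts before Lucia ends → Lucia and Sana overlap.
Omar starts before Lucia ends → Lucia and Omar overlap.
Mei starts exactly when Lucia ends (back-to-back, no overlap) — done with Lucia.
Omar starts after Sana ends — done with Sana.
Mei starts before Omar ends → Omar and Mei overlap.
Noor starts after Omar ends.
Noor starts exactly when Mei ends (back-to-back, no overlap).

Lucia & Omar, Lucia & Sana, Mei & Omar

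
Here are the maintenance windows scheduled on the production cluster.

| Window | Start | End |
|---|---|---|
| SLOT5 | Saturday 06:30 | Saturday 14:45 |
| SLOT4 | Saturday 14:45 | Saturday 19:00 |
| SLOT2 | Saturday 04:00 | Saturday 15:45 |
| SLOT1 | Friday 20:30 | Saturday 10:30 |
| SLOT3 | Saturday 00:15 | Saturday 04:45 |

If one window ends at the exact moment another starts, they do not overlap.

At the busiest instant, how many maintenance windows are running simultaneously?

Sort all start/end points and keep a running count:
Friday 20:30 start SLOT1 → 1
Saturday 00:15 start SLOT3 → 2
Saturday 04:00 start SLOT2 → 3
Saturday 04:45 end SLOT3 → 2
Saturday 06:30 start SLOT5 → 3
Saturday 10:30 end SLOT1 → 2
Saturday 14:45 end SLOT5 → 1
Saturday 14:45 start SLOT4 → 2
Saturday 15:45 end SLOT2 → 1
Saturday 19:00 end SLOT4 → 0
Peak is 3, at Saturday 04:00 (SLOT1, SLOT2, SLOT3).

3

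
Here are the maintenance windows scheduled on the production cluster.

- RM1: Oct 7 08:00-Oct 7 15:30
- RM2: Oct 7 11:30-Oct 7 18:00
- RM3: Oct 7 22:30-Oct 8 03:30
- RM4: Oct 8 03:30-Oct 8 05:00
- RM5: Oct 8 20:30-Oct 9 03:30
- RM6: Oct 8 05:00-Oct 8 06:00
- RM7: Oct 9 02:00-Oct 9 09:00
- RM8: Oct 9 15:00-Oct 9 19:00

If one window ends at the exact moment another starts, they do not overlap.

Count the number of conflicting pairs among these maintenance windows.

2

Two intervals overlap when each starts before the other ends.
Sorted by start: RM1, RM2, RM3, RM4, RM6, RM5, RM7, RM8.
RM2 starts before RM1 ends → RM1 and RM2 overlap.
RM3 starts after RM1 ends — done with RM1.
RM3 starts after RM2 ends — done with RM2.
RM4 starts exactly when RM3 ends (back-to-back, no overlap) — done with RM3.
RM6 starts exactly when RM4 ends (back-to-back, no overlap) — done with RM4.
RM5 starts after RM6 ends — done with RM6.
RM7 starts before RM5 ends → RM5 and RM7 overlap.
RM8 starts after RM5 ends.
RM8 starts after RM7 ends.
Overlapping pairs: RM1 & RM2, RM5 & RM7 — 2 in total.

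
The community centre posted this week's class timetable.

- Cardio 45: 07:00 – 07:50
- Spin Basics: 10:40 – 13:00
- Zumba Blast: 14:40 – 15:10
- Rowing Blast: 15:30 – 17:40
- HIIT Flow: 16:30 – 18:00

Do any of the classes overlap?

Sorted by start: Cardio 45, Spin Basics, Zumba Blast, Rowing Blast, HIIT Flow.
Spin Basics starts after Cardio 45 ends; Cardio 45 is clear from here.
Zumba Blast starts after Spin Basics ends; Spin Basics is clear from here.
Rowing Blast starts after Zumba Blast ends; Zumba Blast is clear from here.
HIIT Flow starts before Rowing Blast ends → Rowing Blast and HIIT Flow overlap.
That's a conflict, so the schedule is not conflict-free.

Yes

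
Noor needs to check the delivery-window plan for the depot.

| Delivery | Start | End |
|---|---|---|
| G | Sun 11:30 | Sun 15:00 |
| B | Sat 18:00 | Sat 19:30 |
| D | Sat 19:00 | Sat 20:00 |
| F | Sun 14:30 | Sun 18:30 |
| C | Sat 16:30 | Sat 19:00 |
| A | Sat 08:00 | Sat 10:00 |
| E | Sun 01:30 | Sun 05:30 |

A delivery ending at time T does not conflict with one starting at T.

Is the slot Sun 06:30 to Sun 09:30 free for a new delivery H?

Yes — the slot is free

A: ends Sat 10:00 at or before H starts Sun 06:30 → clear.
C: ends Sat 19:00 at or before H starts Sun 06:30 → clear.
B: ends Sat 19:30 at or before H starts Sun 06:30 → clear.
D: ends Sat 20:00 at or before H starts Sun 06:30 → clear.
E: ends Sun 05:30 at or before H starts Sun 06:30 → clear.
G: starts Sun 11:30 at or after H ends Sun 09:30 → clear.
F: starts Sun 14:30 at or after H ends Sun 09:30 → clear.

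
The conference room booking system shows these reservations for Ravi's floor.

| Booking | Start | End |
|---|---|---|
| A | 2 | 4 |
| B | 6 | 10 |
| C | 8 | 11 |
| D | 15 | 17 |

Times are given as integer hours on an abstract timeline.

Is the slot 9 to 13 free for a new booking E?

A: ends 4 at or before E starts 9 → clear.
B: starts 6 before E ends 13, and ends 10 after E starts 9 → overlap.
C: starts 8 before E ends 13, and ends 11 after E starts 9 → overlap.
D: starts 15 at or after E ends 13 → clear.
E overlaps B, C.

No — it overlaps B, C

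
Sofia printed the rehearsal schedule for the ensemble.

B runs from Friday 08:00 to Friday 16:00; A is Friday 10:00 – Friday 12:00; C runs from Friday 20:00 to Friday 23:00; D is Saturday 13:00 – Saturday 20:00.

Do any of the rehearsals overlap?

Two intervals overlap when each starts before the other ends.
Sorted by start: B, A, C, D.
A starts before B ends → B and A overlap.
That's a conflict, so the schedule is not conflict-free.

Yes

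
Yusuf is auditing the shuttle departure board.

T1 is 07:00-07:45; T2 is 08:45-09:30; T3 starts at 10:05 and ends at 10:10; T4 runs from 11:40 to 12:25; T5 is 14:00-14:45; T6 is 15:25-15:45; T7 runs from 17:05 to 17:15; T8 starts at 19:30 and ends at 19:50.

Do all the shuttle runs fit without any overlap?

Yes

Check each pair: they overlap iff neither finishes before the other starts.
Sorted by start: T1, T2, T3, T4, T5, T6, T7, T8.
T2 starts after T1 ends, so T1 has no further overlaps.
T3 starts after T2 ends, so T2 has no further overlaps.
T4 starts after T3 ends, so T3 has no further overlaps.
T5 starts after T4 ends, so T4 has no further overlaps.
T6 starts after T5 ends, so T5 has no further overlaps.
T7 starts after T6 ends, so T6 has no further overlaps.
T8 starts after T7 ends.
Every pair is clear; the schedule has no overlaps.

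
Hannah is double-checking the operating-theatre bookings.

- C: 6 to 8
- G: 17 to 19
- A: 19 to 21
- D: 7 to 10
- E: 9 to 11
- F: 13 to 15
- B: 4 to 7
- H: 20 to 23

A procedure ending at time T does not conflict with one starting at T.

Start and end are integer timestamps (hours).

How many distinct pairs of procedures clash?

4

Sorted by start: B, C, D, E, F, G, A, H.
C starts before B ends → B and C overlap.
D starts exactly when B ends (back-to-back, no overlap), so B has no further overlaps.
D starts before C ends → C and D overlap.
E starts after C ends, so C has no further overlaps.
E starts before D ends → D and E overlap.
F starts after D ends, so D has no further overlaps.
F starts after E ends, so E has no further overlaps.
G starts after F ends, so F has no further overlaps.
A starts exactly when G ends (back-to-back, no overlap), so G has no further overlaps.
H starts before A ends → A and H overlap.
Overlapping pairs: A & H, B & C, C & D, D & E — 4 in total.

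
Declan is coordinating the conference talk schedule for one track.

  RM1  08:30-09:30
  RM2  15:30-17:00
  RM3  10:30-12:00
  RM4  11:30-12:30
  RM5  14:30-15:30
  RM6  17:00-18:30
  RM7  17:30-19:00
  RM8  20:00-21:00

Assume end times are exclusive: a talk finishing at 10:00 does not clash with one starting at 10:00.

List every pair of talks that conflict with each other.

RM3 & RM4, RM6 & RM7

Check each pair: they overlap iff neither finishes before the other starts.
Sorted by start: RM1, RM3, RM4, RM5, RM2, RM6, RM7, RM8.
RM3 starts after RM1 ends — done with RM1.
RM4 starts before RM3 ends → RM3 and RM4 overlap.
RM5 starts after RM3 ends — done with RM3.
RM5 starts after RM4 ends — done with RM4.
RM2 starts exactly when RM5 ends (back-to-back, no overlap) — done with RM5.
RM6 starts exactly when RM2 ends (back-to-back, no overlap) — done with RM2.
RM7 starts before RM6 ends → RM6 and RM7 overlap.
RM8 starts after RM6 ends.
RM8 starts after RM7 ends.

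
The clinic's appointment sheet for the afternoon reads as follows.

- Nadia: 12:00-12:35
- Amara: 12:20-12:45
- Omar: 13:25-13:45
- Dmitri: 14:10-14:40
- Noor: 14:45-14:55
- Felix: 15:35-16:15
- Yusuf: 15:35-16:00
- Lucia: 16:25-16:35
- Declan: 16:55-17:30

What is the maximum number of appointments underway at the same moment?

Sweep the timeline, counting +1 at each start and −1 at each end (ends before starts at a tie):
12:00 start Nadia → 1
12:20 start Amara → 2
12:35 end Nadia → 1
12:45 end Amara → 0
13:25 start Omar → 1
13:45 end Omar → 0
14:10 start Dmitri → 1
14:40 end Dmitri → 0
14:45 start Noor → 1
14:55 end Noor → 0
15:35 start Felix → 1
15:35 start Yusuf → 2
16:00 end Yusuf → 1
16:15 end Felix → 0
16:25 start Lucia → 1
16:35 end Lucia → 0
16:55 start Declan → 1
17:30 end Declan → 0
Peak is 2, at 12:20 (Amara, Nadia).

2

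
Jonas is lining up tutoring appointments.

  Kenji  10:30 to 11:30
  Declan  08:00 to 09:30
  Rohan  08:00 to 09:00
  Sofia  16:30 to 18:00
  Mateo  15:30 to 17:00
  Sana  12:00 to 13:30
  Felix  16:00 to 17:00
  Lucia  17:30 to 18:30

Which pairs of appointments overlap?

Sorted by start: Declan, Rohan, Kenji, Sana, Mateo, Felix, Sofia, Lucia.
Rohan starts before Declan ends → Declan and Rohan overlap.
Kenji starts after Declan ends, so nothing later overlaps Declan either.
Kenji starts after Rohan ends, so nothing later overlaps Rohan either.
Sana starts after Kenji ends, so nothing later overlaps Kenji either.
Mateo starts after Sana ends, so nothing later overlaps Sana either.
Felix starts before Mateo ends → Mateo and Felix overlap.
Sofia starts before Mateo ends → Mateo and Sofia overlap.
Lucia starts after Mateo ends.
Sofia starts before Felix ends → Felix and Sofia overlap.
Lucia starts after Felix ends.
Lucia starts before Sofia ends → Sofia and Lucia overlap.

Declan & Rohan, Felix & Mateo, Felix & Sofia, Lucia & Sofia, Mateo & Sofia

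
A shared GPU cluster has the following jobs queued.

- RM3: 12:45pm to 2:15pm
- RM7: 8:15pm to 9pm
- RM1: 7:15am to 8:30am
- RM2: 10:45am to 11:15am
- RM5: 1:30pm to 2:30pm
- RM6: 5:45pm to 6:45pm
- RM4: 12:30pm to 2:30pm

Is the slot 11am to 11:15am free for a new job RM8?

No — it overlaps RM2

RM1: ends 8:30am at or before RM8 starts 11am → clear.
RM2: starts 10:45am before RM8 ends 11:15am, and ends 11:15am after RM8 starts 11am → overlap.
RM4: starts 12:30pm at or after RM8 ends 11:15am → clear.
RM3: starts 12:45pm at or after RM8 ends 11:15am → clear.
RM5: starts 1:30pm at or after RM8 ends 11:15am → clear.
RM6: starts 5:45pm at or after RM8 ends 11:15am → clear.
RM7: starts 8:15pm at or after RM8 ends 11:15am → clear.
RM8 overlaps RM2.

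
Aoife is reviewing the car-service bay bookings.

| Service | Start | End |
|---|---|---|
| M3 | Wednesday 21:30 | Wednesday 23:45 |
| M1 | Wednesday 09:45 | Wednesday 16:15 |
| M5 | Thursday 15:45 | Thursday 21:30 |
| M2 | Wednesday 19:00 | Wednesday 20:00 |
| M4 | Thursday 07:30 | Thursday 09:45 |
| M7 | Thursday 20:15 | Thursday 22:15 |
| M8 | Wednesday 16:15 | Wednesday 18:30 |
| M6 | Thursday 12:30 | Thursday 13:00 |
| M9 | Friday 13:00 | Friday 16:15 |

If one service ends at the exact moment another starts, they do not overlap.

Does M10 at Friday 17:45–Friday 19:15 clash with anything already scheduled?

M1: ends Wednesday 16:15 at or before M10 starts Friday 17:45 → clear.
M8: ends Wednesday 18:30 at or before M10 starts Friday 17:45 → clear.
M2: ends Wednesday 20:00 at or before M10 starts Friday 17:45 → clear.
M3: ends Wednesday 23:45 at or before M10 starts Friday 17:45 → clear.
M4: ends Thursday 09:45 at or before M10 starts Friday 17:45 → clear.
M6: ends Thursday 13:00 at or before M10 starts Friday 17:45 → clear.
M5: ends Thursday 21:30 at or before M10 starts Friday 17:45 → clear.
M7: ends Thursday 22:15 at or before M10 starts Friday 17:45 → clear.
M9: ends Friday 16:15 at or before M10 starts Friday 17:45 → clear.

No — it doesn't clash with anything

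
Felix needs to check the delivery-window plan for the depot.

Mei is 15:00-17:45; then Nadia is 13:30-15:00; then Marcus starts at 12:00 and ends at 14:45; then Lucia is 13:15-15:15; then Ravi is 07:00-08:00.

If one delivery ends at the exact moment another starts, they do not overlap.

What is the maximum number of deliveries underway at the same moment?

Sweep the timeline, counting +1 at each start and −1 at each end (ends before starts at a tie):
07:00 start Ravi → 1
08:00 end Ravi → 0
12:00 start Marcus → 1
13:15 start Lucia → 2
13:30 start Nadia → 3
14:45 end Marcus → 2
15:00 end Nadia → 1
15:00 start Mei → 2
15:15 end Lucia → 1
17:45 end Mei → 0
Peak is 3, at 13:30 (Lucia, Marcus, Nadia).

3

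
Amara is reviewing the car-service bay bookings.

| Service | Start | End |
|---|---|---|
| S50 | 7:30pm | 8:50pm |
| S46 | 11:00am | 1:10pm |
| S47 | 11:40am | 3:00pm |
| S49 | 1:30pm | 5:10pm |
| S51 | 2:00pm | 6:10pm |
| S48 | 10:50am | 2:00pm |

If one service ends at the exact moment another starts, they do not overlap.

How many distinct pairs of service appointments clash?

7

Sorted by start: S48, S46, S47, S49, S51, S50.
S46 starts before S48 ends → S48 and S46 overlap.
S47 starts before S48 ends → S48 and S47 overlap.
S49 starts before S48 ends → S48 and S49 overlap.
S51 starts exactly when S48 ends (back-to-back, no overlap) — done with S48.
S47 starts before S46 ends → S46 and S47 overlap.
S49 starts after S46 ends — done with S46.
S49 starts before S47 ends → S47 and S49 overlap.
S51 starts before S47 ends → S47 and S51 overlap.
S50 starts after S47 ends.
S51 starts before S49 ends → S49 and S51 overlap.
S50 starts after S49 ends.
S50 starts after S51 ends.
Overlapping pairs: S46 & S47, S46 & S48, S47 & S48, S47 & S49, S47 & S51, S48 & S49, S49 & S51 — 7 in total.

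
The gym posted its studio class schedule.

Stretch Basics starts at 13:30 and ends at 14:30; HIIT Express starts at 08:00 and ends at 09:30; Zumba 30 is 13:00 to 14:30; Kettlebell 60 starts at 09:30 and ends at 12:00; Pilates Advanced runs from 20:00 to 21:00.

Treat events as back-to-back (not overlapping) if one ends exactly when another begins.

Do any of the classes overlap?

Yes

Sorted by start: HIIT Express, Kettlebell 60, Zumba 30, Stretch Basics, Pilates Advanced.
Kettlebell 60 starts exactly when HIIT Express ends (back-to-back, no overlap), so HIIT Express has no further overlaps.
Zumba 30 starts after Kettlebell 60 ends, so Kettlebell 60 has no further overlaps.
Stretch Basics starts before Zumba 30 ends → Zumba 30 and Stretch Basics overlap.
That's a conflict, so the schedule is not conflict-free.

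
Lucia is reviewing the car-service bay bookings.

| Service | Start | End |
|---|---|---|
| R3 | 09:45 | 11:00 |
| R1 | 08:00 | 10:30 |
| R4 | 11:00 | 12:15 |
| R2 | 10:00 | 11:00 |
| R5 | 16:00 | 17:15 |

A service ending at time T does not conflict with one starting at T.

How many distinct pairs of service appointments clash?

Sorted by start: R1, R3, R2, R4, R5.
R3 starts before R1 ends → R1 and R3 overlap.
R2 starts before R1 ends → R1 and R2 overlap.
R4 starts after R1 ends, so nothing later overlaps R1 either.
R2 starts before R3 ends → R3 and R2 overlap.
R4 starts exactly when R3 ends (back-to-back, no overlap), so nothing later overlaps R3 either.
R4 starts exactly when R2 ends (back-to-back, no overlap), so nothing later overlaps R2 either.
R5 starts after R4 ends.
Overlapping pairs: R1 & R2, R1 & R3, R2 & R3 — 3 in total.

3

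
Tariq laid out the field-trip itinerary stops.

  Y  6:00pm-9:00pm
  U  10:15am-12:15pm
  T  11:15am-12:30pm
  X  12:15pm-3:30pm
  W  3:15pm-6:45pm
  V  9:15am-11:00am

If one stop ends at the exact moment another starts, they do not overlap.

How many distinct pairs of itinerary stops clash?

Check each pair: they overlap iff neither finishes before the other starts.
Sorted by start: V, U, T, X, W, Y.
U starts before V ends → V and U overlap.
T starts after V ends — done with V.
T starts before U ends → U and T overlap.
X starts exactly when U ends (back-to-back, no overlap) — done with U.
X starts before T ends → T and X overlap.
W starts after T ends — done with T.
W starts before X ends → X and W overlap.
Y starts after X ends.
Y starts before W ends → W and Y overlap.
Overlapping pairs: T & U, T & X, U & V, W & X, W & Y — 5 in total.

5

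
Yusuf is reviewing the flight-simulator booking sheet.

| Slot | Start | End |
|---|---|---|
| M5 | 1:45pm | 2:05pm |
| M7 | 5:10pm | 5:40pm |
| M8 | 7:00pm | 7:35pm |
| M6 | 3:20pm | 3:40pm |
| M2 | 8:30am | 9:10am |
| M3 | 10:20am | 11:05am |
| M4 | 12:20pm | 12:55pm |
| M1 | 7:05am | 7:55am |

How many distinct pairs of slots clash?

0

Sorted by start: M1, M2, M3, M4, M5, M6, M7, M8.
M2 starts after M1 ends, so nothing later overlaps M1 either.
M3 starts after M2 ends, so nothing later overlaps M2 either.
M4 starts after M3 ends, so nothing later overlaps M3 either.
M5 starts after M4 ends, so nothing later overlaps M4 either.
M6 starts after M5 ends, so nothing later overlaps M5 either.
M7 starts after M6 ends, so nothing later overlaps M6 either.
M8 starts after M7 ends.
No pair overlaps.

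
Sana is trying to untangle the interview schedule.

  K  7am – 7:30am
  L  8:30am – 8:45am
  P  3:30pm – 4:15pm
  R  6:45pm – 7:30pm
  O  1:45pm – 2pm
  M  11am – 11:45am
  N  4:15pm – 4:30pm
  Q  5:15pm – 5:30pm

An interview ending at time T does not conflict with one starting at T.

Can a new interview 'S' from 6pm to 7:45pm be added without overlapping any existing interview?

K: ends 7:30am at or before S starts 6pm → clear.
L: ends 8:45am at or before S starts 6pm → clear.
M: ends 11:45am at or before S starts 6pm → clear.
O: ends 2pm at or before S starts 6pm → clear.
P: ends 4:15pm at or before S starts 6pm → clear.
N: ends 4:30pm at or before S starts 6pm → clear.
Q: ends 5:30pm at or before S starts 6pm → clear.
R: starts 6:45pm before S ends 7:45pm, and ends 7:30pm after S starts 6pm → overlap.
S overlaps R.

No — it overlaps R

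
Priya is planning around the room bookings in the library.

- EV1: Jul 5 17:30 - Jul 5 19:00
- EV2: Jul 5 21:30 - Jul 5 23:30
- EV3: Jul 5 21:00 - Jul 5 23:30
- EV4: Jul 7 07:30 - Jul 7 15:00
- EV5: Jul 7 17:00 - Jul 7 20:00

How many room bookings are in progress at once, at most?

2

Sweep the timeline, counting +1 at each start and −1 at each end (ends before starts at a tie):
Jul 5 17:30 start EV1 → 1
Jul 5 19:00 end EV1 → 0
Jul 5 21:00 start EV3 → 1
Jul 5 21:30 start EV2 → 2
Jul 5 23:30 end EV2 → 1
Jul 5 23:30 end EV3 → 0
Jul 7 07:30 start EV4 → 1
Jul 7 15:00 end EV4 → 0
Jul 7 17:00 start EV5 → 1
Jul 7 20:00 end EV5 → 0
Peak is 2, at Jul 5 21:30 (EV2, EV3).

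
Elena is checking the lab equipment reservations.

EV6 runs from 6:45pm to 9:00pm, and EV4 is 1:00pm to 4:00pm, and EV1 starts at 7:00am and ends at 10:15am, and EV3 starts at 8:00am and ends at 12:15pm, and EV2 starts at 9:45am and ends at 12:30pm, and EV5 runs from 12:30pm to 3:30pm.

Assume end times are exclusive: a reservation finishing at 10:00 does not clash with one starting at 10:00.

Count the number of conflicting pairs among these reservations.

4

Sorted by start: EV1, EV3, EV2, EV5, EV4, EV6.
EV3 starts before EV1 ends → EV1 and EV3 overlap.
EV2 starts before EV1 ends → EV1 and EV2 overlap.
EV5 starts after EV1 ends, so nothing later overlaps EV1 either.
EV2 starts before EV3 ends → EV3 and EV2 overlap.
EV5 starts after EV3 ends, so nothing later overlaps EV3 either.
EV5 starts exactly when EV2 ends (back-to-back, no overlap), so nothing later overlaps EV2 either.
EV4 starts before EV5 ends → EV5 and EV4 overlap.
EV6 starts after EV5 ends.
EV6 starts after EV4 ends.
Overlapping pairs: EV1 & EV2, EV1 & EV3, EV2 & EV3, EV4 & EV5 — 4 in total.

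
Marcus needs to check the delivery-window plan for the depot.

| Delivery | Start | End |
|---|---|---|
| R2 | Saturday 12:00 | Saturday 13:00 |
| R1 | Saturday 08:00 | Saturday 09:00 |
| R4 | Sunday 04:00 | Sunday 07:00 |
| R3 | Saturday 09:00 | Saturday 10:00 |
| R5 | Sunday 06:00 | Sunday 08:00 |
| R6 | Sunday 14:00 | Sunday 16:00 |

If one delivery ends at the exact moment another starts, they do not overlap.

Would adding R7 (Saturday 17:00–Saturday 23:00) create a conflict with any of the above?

R1: ends Saturday 09:00 at or before R7 starts Saturday 17:00 → clear.
R3: ends Saturday 10:00 at or before R7 starts Saturday 17:00 → clear.
R2: ends Saturday 13:00 at or before R7 starts Saturday 17:00 → clear.
R4: starts Sunday 04:00 at or after R7 ends Saturday 23:00 → clear.
R5: starts Sunday 06:00 at or after R7 ends Saturday 23:00 → clear.
R6: starts Sunday 14:00 at or after R7 ends Saturday 23:00 → clear.

No — it doesn't clash with anything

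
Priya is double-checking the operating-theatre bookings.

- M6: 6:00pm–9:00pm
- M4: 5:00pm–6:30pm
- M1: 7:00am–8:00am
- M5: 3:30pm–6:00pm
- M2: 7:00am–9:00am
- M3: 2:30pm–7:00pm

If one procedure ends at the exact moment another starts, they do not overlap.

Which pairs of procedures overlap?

Sorted by start: M1, M2, M3, M5, M4, M6.
M2 starts before M1 ends → M1 and M2 overlap.
M3 starts after M1 ends, so nothing later overlaps M1 either.
M3 starts after M2 ends, so nothing later overlaps M2 either.
M5 starts before M3 ends → M3 and M5 overlap.
M4 starts before M3 ends → M3 and M4 overlap.
M6 starts before M3 ends → M3 and M6 overlap.
M4 starts before M5 ends → M5 and M4 overlap.
M6 starts exactly when M5 ends (back-to-back, no overlap).
M6 starts before M4 ends → M4 and M6 overlap.

M1 & M2, M3 & M4, M3 & M5, M3 & M6, M4 & M5, M4 & M6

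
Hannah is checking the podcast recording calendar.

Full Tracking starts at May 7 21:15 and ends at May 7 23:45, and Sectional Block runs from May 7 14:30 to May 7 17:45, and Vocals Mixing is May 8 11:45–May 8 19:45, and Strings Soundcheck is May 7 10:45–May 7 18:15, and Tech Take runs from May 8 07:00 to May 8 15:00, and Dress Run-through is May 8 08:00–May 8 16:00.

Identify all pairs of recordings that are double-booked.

Sorted by start: Strings Soundcheck, Sectional Block, Full Tracking, Tech Take, Dress Run-through, Vocals Mixing.
Sectional Block starts before Strings Soundcheck ends → Strings Soundcheck and Sectional Block overlap.
Full Tracking starts after Strings Soundcheck ends — done with Strings Soundcheck.
Full Tracking starts after Sectional Block ends — done with Sectional Block.
Tech Take starts after Full Tracking ends — done with Full Tracking.
Dress Run-through starts before Tech Take ends → Tech Take and Dress Run-through overlap.
Vocals Mixing starts before Tech Take ends → Tech Take and Vocals Mixing overlap.
Vocals Mixing starts before Dress Run-through ends → Dress Run-through and Vocals Mixing overlap.

Dress Run-through & Tech Take, Dress Run-through & Vocals Mixing, Sectional Block & Strings Soundcheck, Tech Take & Vocals Mixing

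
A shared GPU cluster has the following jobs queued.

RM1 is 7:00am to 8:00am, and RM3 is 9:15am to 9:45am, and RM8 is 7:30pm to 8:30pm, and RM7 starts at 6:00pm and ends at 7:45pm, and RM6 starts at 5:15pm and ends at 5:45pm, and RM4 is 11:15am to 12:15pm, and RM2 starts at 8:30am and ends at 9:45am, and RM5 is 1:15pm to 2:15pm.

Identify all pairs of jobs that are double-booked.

Check each pair: they overlap iff neither finishes before the other starts.
Sorted by start: RM1, RM2, RM3, RM4, RM5, RM6, RM7, RM8.
RM2 starts after RM1 ends, so RM1 has no further overlaps.
RM3 starts before RM2 ends → RM2 and RM3 overlap.
RM4 starts after RM2 ends, so RM2 has no further overlaps.
RM4 starts after RM3 ends, so RM3 has no further overlaps.
RM5 starts after RM4 ends, so RM4 has no further overlaps.
RM6 starts after RM5 ends, so RM5 has no further overlaps.
RM7 starts after RM6 ends, so RM6 has no further overlaps.
RM8 starts before RM7 ends → RM7 and RM8 overlap.

RM2 & RM3, RM7 & RM8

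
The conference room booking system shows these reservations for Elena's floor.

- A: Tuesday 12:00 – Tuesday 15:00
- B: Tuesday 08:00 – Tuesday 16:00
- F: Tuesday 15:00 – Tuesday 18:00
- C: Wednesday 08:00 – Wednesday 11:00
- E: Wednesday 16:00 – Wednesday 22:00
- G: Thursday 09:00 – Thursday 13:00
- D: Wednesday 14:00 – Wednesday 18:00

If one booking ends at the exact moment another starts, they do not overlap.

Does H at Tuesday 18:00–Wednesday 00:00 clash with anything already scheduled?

B: ends Tuesday 16:00 at or before H starts Tuesday 18:00 → clear.
A: ends Tuesday 15:00 at or before H starts Tuesday 18:00 → clear.
F: ends Tuesday 18:00 at or before H starts Tuesday 18:00 → clear.
C: starts Wednesday 08:00 at or after H ends Wednesday 00:00 → clear.
D: starts Wednesday 14:00 at or after H ends Wednesday 00:00 → clear.
E: starts Wednesday 16:00 at or after H ends Wednesday 00:00 → clear.
G: starts Thursday 09:00 at or after H ends Wednesday 00:00 → clear.

No — it doesn't clash with anything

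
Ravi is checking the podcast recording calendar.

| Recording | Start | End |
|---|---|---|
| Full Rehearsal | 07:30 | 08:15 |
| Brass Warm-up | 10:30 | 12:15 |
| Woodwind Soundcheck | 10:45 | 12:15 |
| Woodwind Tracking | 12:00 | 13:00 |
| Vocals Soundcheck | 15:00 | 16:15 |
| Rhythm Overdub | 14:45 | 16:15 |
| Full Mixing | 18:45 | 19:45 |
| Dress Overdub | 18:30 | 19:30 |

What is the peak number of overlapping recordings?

Walk through starts and ends in time order (an end at T is processed before a start at T):
07:30 start Full Rehearsal → 1
08:15 end Full Rehearsal → 0
10:30 start Brass Warm-up → 1
10:45 start Woodwind Soundcheck → 2
12:00 start Woodwind Tracking → 3
12:15 end Brass Warm-up → 2
12:15 end Woodwind Soundcheck → 1
13:00 end Woodwind Tracking → 0
14:45 start Rhythm Overdub → 1
15:00 start Vocals Soundcheck → 2
16:15 end Rhythm Overdub → 1
16:15 end Vocals Soundcheck → 0
18:30 start Dress Overdub → 1
18:45 start Full Mixing → 2
19:30 end Dress Overdub → 1
19:45 end Full Mixing → 0
Peak is 3, at 12:00 (Brass Warm-up, Woodwind Soundcheck, Woodwind Tracking).

3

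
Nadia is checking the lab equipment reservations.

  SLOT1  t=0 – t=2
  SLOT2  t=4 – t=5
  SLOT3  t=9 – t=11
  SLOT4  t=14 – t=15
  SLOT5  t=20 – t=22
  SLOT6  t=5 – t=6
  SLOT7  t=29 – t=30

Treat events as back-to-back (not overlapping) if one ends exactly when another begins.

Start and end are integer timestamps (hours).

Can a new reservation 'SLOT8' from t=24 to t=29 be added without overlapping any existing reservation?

SLOT1: ends t=2 at or before SLOT8 starts t=24 → clear.
SLOT2: ends t=5 at or before SLOT8 starts t=24 → clear.
SLOT6: ends t=6 at or before SLOT8 starts t=24 → clear.
SLOT3: ends t=11 at or before SLOT8 starts t=24 → clear.
SLOT4: ends t=15 at or before SLOT8 starts t=24 → clear.
SLOT5: ends t=22 at or before SLOT8 starts t=24 → clear.
SLOT7: starts t=29 at or after SLOT8 ends t=29 → clear.

Yes — the slot is free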